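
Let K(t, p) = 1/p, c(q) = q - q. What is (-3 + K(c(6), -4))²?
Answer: 169/16 ≈ 10.563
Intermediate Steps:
c(q) = 0
(-3 + K(c(6), -4))² = (-3 + 1/(-4))² = (-3 - ¼)² = (-13/4)² = 169/16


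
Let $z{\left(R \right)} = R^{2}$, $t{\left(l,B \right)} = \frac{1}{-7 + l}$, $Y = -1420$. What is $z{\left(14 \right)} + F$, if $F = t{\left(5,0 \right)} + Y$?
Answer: $- \frac{2449}{2} \approx -1224.5$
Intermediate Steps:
$F = - \frac{2841}{2}$ ($F = \frac{1}{-7 + 5} - 1420 = \frac{1}{-2} - 1420 = - \frac{1}{2} - 1420 = - \frac{2841}{2} \approx -1420.5$)
$z{\left(14 \right)} + F = 14^{2} - \frac{2841}{2} = 196 - \frac{2841}{2} = - \frac{2449}{2}$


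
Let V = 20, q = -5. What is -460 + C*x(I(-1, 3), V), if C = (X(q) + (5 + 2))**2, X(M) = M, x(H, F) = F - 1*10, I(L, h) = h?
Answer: -420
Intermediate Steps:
x(H, F) = -10 + F (x(H, F) = F - 10 = -10 + F)
C = 4 (C = (-5 + (5 + 2))**2 = (-5 + 7)**2 = 2**2 = 4)
-460 + C*x(I(-1, 3), V) = -460 + 4*(-10 + 20) = -460 + 4*10 = -460 + 40 = -420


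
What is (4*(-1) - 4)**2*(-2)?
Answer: -128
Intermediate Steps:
(4*(-1) - 4)**2*(-2) = (-4 - 4)**2*(-2) = (-8)**2*(-2) = 64*(-2) = -128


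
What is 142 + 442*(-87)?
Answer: -38312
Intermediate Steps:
142 + 442*(-87) = 142 - 38454 = -38312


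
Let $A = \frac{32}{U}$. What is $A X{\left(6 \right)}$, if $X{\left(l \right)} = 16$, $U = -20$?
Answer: $- \frac{128}{5} \approx -25.6$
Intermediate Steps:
$A = - \frac{8}{5}$ ($A = \frac{32}{-20} = 32 \left(- \frac{1}{20}\right) = - \frac{8}{5} \approx -1.6$)
$A X{\left(6 \right)} = \left(- \frac{8}{5}\right) 16 = - \frac{128}{5}$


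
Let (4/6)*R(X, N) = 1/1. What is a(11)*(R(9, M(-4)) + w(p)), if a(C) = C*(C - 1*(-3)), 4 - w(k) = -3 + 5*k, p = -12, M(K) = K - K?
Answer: 10549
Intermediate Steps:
M(K) = 0
R(X, N) = 3/2 (R(X, N) = (3/2)/1 = (3/2)*1 = 3/2)
w(k) = 7 - 5*k (w(k) = 4 - (-3 + 5*k) = 4 + (3 - 5*k) = 7 - 5*k)
a(C) = C*(3 + C) (a(C) = C*(C + 3) = C*(3 + C))
a(11)*(R(9, M(-4)) + w(p)) = (11*(3 + 11))*(3/2 + (7 - 5*(-12))) = (11*14)*(3/2 + (7 + 60)) = 154*(3/2 + 67) = 154*(137/2) = 10549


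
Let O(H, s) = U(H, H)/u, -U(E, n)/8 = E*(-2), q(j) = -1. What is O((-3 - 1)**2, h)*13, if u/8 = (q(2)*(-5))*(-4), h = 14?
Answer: -104/5 ≈ -20.800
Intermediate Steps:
u = -160 (u = 8*(-1*(-5)*(-4)) = 8*(5*(-4)) = 8*(-20) = -160)
U(E, n) = 16*E (U(E, n) = -8*E*(-2) = -(-16)*E = 16*E)
O(H, s) = -H/10 (O(H, s) = (16*H)/(-160) = (16*H)*(-1/160) = -H/10)
O((-3 - 1)**2, h)*13 = -(-3 - 1)**2/10*13 = -1/10*(-4)**2*13 = -1/10*16*13 = -8/5*13 = -104/5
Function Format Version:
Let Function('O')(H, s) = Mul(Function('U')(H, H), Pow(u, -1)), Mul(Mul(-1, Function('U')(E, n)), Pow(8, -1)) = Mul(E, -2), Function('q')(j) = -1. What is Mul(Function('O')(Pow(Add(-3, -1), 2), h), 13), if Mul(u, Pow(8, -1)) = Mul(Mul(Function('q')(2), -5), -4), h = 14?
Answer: Rational(-104, 5) ≈ -20.800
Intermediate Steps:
u = -160 (u = Mul(8, Mul(Mul(-1, -5), -4)) = Mul(8, Mul(5, -4)) = Mul(8, -20) = -160)
Function('U')(E, n) = Mul(16, E) (Function('U')(E, n) = Mul(-8, Mul(E, -2)) = Mul(-8, Mul(-2, E)) = Mul(16, E))
Function('O')(H, s) = Mul(Rational(-1, 10), H) (Function('O')(H, s) = Mul(Mul(16, H), Pow(-160, -1)) = Mul(Mul(16, H), Rational(-1, 160)) = Mul(Rational(-1, 10), H))
Mul(Function('O')(Pow(Add(-3, -1), 2), h), 13) = Mul(Mul(Rational(-1, 10), Pow(Add(-3, -1), 2)), 13) = Mul(Mul(Rational(-1, 10), Pow(-4, 2)), 13) = Mul(Mul(Rational(-1, 10), 16), 13) = Mul(Rational(-8, 5), 13) = Rational(-104, 5)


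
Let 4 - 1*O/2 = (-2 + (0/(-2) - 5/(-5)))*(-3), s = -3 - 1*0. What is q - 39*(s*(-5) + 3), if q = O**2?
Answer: -698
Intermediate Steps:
s = -3 (s = -3 + 0 = -3)
O = 2 (O = 8 - 2*(-2 + (0/(-2) - 5/(-5)))*(-3) = 8 - 2*(-2 + (0*(-1/2) - 5*(-1/5)))*(-3) = 8 - 2*(-2 + (0 + 1))*(-3) = 8 - 2*(-2 + 1)*(-3) = 8 - (-2)*(-3) = 8 - 2*3 = 8 - 6 = 2)
q = 4 (q = 2**2 = 4)
q - 39*(s*(-5) + 3) = 4 - 39*(-3*(-5) + 3) = 4 - 39*(15 + 3) = 4 - 39*18 = 4 - 702 = -698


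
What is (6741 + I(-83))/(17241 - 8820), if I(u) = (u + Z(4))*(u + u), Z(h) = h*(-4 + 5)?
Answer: 19855/8421 ≈ 2.3578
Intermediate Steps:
Z(h) = h (Z(h) = h*1 = h)
I(u) = 2*u*(4 + u) (I(u) = (u + 4)*(u + u) = (4 + u)*(2*u) = 2*u*(4 + u))
(6741 + I(-83))/(17241 - 8820) = (6741 + 2*(-83)*(4 - 83))/(17241 - 8820) = (6741 + 2*(-83)*(-79))/8421 = (6741 + 13114)*(1/8421) = 19855*(1/8421) = 19855/8421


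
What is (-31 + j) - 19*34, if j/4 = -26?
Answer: -781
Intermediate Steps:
j = -104 (j = 4*(-26) = -104)
(-31 + j) - 19*34 = (-31 - 104) - 19*34 = -135 - 646 = -781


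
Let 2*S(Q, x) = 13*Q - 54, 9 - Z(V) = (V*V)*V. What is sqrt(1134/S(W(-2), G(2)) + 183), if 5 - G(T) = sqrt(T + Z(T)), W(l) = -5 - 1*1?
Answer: 4*sqrt(1254)/11 ≈ 12.877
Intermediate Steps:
Z(V) = 9 - V**3 (Z(V) = 9 - V*V*V = 9 - V**2*V = 9 - V**3)
W(l) = -6 (W(l) = -5 - 1 = -6)
G(T) = 5 - sqrt(9 + T - T**3) (G(T) = 5 - sqrt(T + (9 - T**3)) = 5 - sqrt(9 + T - T**3))
S(Q, x) = -27 + 13*Q/2 (S(Q, x) = (13*Q - 54)/2 = (-54 + 13*Q)/2 = -27 + 13*Q/2)
sqrt(1134/S(W(-2), G(2)) + 183) = sqrt(1134/(-27 + (13/2)*(-6)) + 183) = sqrt(1134/(-27 - 39) + 183) = sqrt(1134/(-66) + 183) = sqrt(1134*(-1/66) + 183) = sqrt(-189/11 + 183) = sqrt(1824/11) = 4*sqrt(1254)/11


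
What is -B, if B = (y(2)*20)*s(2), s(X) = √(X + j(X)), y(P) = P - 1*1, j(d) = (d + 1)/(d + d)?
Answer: -10*√11 ≈ -33.166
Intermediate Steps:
j(d) = (1 + d)/(2*d) (j(d) = (1 + d)/((2*d)) = (1 + d)*(1/(2*d)) = (1 + d)/(2*d))
y(P) = -1 + P (y(P) = P - 1 = -1 + P)
s(X) = √(X + (1 + X)/(2*X))
B = 10*√11 (B = ((-1 + 2)*20)*(√(2 + 2/2 + 4*2)/2) = (1*20)*(√(2 + 2*(½) + 8)/2) = 20*(√(2 + 1 + 8)/2) = 20*(√11/2) = 10*√11 ≈ 33.166)
-B = -10*√11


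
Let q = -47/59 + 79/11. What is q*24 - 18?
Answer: 87774/649 ≈ 135.24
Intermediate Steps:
q = 4144/649 (q = -47*1/59 + 79*(1/11) = -47/59 + 79/11 = 4144/649 ≈ 6.3852)
q*24 - 18 = (4144/649)*24 - 18 = 99456/649 - 18 = 87774/649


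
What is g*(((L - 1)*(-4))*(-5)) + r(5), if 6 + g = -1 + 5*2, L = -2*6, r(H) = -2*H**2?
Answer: -830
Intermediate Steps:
L = -12
g = 3 (g = -6 + (-1 + 5*2) = -6 + (-1 + 10) = -6 + 9 = 3)
g*(((L - 1)*(-4))*(-5)) + r(5) = 3*(((-12 - 1)*(-4))*(-5)) - 2*5**2 = 3*(-13*(-4)*(-5)) - 2*25 = 3*(52*(-5)) - 50 = 3*(-260) - 50 = -780 - 50 = -830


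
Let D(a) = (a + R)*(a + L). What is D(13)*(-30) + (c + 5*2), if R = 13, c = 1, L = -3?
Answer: -7789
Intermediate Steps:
D(a) = (-3 + a)*(13 + a) (D(a) = (a + 13)*(a - 3) = (13 + a)*(-3 + a) = (-3 + a)*(13 + a))
D(13)*(-30) + (c + 5*2) = (-39 + 13² + 10*13)*(-30) + (1 + 5*2) = (-39 + 169 + 130)*(-30) + (1 + 10) = 260*(-30) + 11 = -7800 + 11 = -7789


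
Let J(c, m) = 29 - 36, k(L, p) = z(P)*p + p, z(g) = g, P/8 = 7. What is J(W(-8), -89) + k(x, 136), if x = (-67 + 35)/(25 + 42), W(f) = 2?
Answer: 7745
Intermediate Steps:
P = 56 (P = 8*7 = 56)
x = -32/67 ≈ -0.47761
k(L, p) = 57*p (k(L, p) = 56*p + p = 57*p)
J(c, m) = -7
J(W(-8), -89) + k(x, 136) = -7 + 57*136 = -7 + 7752 = 7745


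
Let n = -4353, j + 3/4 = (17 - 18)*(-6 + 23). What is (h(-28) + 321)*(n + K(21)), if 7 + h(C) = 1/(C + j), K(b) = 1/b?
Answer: -5252350696/3843 ≈ -1.3667e+6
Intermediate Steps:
j = -71/4 (j = -¾ + (17 - 18)*(-6 + 23) = -¾ - 1*17 = -¾ - 17 = -71/4 ≈ -17.750)
h(C) = -7 + 1/(-71/4 + C) (h(C) = -7 + 1/(C - 71/4) = -7 + 1/(-71/4 + C))
(h(-28) + 321)*(n + K(21)) = ((501 - 28*(-28))/(-71 + 4*(-28)) + 321)*(-4353 + 1/21) = ((501 + 784)/(-71 - 112) + 321)*(-4353 + 1/21) = (1285/(-183) + 321)*(-91412/21) = (-1/183*1285 + 321)*(-91412/21) = (-1285/183 + 321)*(-91412/21) = (57458/183)*(-91412/21) = -5252350696/3843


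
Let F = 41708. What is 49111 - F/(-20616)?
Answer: 253128521/5154 ≈ 49113.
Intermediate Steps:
49111 - F/(-20616) = 49111 - 41708/(-20616) = 49111 - 41708*(-1)/20616 = 49111 - 1*(-10427/5154) = 49111 + 10427/5154 = 253128521/5154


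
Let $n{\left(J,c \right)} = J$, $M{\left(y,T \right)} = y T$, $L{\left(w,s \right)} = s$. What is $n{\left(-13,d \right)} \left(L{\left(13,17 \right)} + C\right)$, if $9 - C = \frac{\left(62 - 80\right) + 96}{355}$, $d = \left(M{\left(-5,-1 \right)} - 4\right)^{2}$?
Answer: $- \frac{118976}{355} \approx -335.14$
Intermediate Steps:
$M{\left(y,T \right)} = T y$
$d = 1$ ($d = \left(\left(-1\right) \left(-5\right) - 4\right)^{2} = \left(5 - 4\right)^{2} = 1^{2} = 1$)
$C = \frac{3117}{355}$ ($C = 9 - \frac{\left(62 - 80\right) + 96}{355} = 9 - \left(-18 + 96\right) \frac{1}{355} = 9 - 78 \cdot \frac{1}{355} = 9 - \frac{78}{355} = \frac{3117}{355} \approx 8.7803$)
$n{\left(-13,d \right)} \left(L{\left(13,17 \right)} + C\right) = - 13 \left(17 + \frac{3117}{355}\right) = \left(-13\right) \frac{9152}{355} = - \frac{118976}{355}$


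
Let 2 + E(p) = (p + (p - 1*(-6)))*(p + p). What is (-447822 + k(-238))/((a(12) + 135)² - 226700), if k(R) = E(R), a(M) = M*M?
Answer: 224104/148859 ≈ 1.5055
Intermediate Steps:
a(M) = M²
E(p) = -2 + 2*p*(6 + 2*p) (E(p) = -2 + (p + (p - 1*(-6)))*(p + p) = -2 + (p + (p + 6))*(2*p) = -2 + (p + (6 + p))*(2*p) = -2 + (6 + 2*p)*(2*p) = -2 + 2*p*(6 + 2*p))
k(R) = -2 + 4*R² + 12*R
(-447822 + k(-238))/((a(12) + 135)² - 226700) = (-447822 + (-2 + 4*(-238)² + 12*(-238)))/((12² + 135)² - 226700) = (-447822 + (-2 + 4*56644 - 2856))/((144 + 135)² - 226700) = (-447822 + (-2 + 226576 - 2856))/(279² - 226700) = (-447822 + 223718)/(77841 - 226700) = -224104/(-148859) = -224104*(-1/148859) = 224104/148859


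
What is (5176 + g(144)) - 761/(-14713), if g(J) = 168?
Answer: 78627033/14713 ≈ 5344.1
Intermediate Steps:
(5176 + g(144)) - 761/(-14713) = (5176 + 168) - 761/(-14713) = 5344 - 761*(-1/14713) = 5344 + 761/14713 = 78627033/14713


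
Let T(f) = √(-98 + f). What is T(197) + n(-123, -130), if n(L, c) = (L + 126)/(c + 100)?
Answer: -⅒ + 3*√11 ≈ 9.8499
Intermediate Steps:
n(L, c) = (126 + L)/(100 + c)
T(197) + n(-123, -130) = √(-98 + 197) + (126 - 123)/(100 - 130) = √99 + 3/(-30) = 3*√11 - 1/30*3 = 3*√11 - ⅒ = -⅒ + 3*√11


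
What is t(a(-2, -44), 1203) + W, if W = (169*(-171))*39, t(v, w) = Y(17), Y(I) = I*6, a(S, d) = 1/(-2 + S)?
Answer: -1126959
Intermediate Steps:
Y(I) = 6*I
t(v, w) = 102 (t(v, w) = 6*17 = 102)
W = -1127061 (W = -28899*39 = -1127061)
t(a(-2, -44), 1203) + W = 102 - 1127061 = -1126959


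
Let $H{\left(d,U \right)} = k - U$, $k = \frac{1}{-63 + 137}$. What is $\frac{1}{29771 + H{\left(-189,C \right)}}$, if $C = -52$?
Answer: $\frac{74}{2206903} \approx 3.3531 \cdot 10^{-5}$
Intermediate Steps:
$k = \frac{1}{74} \approx 0.013514$
$H{\left(d,U \right)} = \frac{1}{74} - U$
$\frac{1}{29771 + H{\left(-189,C \right)}} = \frac{1}{29771 + \left(\frac{1}{74} - -52\right)} = \frac{1}{29771 + \left(\frac{1}{74} + 52\right)} = \frac{1}{29771 + \frac{3849}{74}} = \frac{1}{\frac{2206903}{74}} = \frac{74}{2206903}$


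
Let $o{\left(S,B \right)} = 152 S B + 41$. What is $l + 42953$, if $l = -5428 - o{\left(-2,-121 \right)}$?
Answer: $700$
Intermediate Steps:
$o{\left(S,B \right)} = 41 + 152 B S$ ($o{\left(S,B \right)} = 152 B S + 41 = 41 + 152 B S$)
$l = -42253$ ($l = -5428 - \left(41 + 152 \left(-121\right) \left(-2\right)\right) = -5428 - \left(41 + 36784\right) = -5428 - 36825 = -42253$)
$l + 42953 = -42253 + 42953 = 700$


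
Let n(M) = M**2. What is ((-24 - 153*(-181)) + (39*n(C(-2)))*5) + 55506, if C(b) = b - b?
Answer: 83175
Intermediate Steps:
C(b) = 0
((-24 - 153*(-181)) + (39*n(C(-2)))*5) + 55506 = ((-24 - 153*(-181)) + (39*0**2)*5) + 55506 = ((-24 + 27693) + (39*0)*5) + 55506 = (27669 + 0*5) + 55506 = (27669 + 0) + 55506 = 27669 + 55506 = 83175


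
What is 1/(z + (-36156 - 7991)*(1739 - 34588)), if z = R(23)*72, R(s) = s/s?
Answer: 1/1450184875 ≈ 6.8957e-10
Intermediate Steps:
R(s) = 1
z = 72 (z = 1*72 = 72)
1/(z + (-36156 - 7991)*(1739 - 34588)) = 1/(72 + (-36156 - 7991)*(1739 - 34588)) = 1/(72 - 44147*(-32849)) = 1/(72 + 1450184803) = 1/1450184875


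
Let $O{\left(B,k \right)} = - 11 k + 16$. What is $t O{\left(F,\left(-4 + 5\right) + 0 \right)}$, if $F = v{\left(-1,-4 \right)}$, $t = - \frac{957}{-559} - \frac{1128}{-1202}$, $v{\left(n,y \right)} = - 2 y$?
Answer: $\frac{4452165}{335959} \approx 13.252$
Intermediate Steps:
$t = \frac{890433}{335959}$ ($t = \left(-957\right) \left(- \frac{1}{559}\right) - - \frac{564}{601} = \frac{957}{559} + \frac{564}{601} = \frac{890433}{335959} \approx 2.6504$)
$F = 8$ ($F = \left(-2\right) \left(-4\right) = 8$)
$O{\left(B,k \right)} = 16 - 11 k$
$t O{\left(F,\left(-4 + 5\right) + 0 \right)} = \frac{890433 \left(16 - 11 \left(\left(-4 + 5\right) + 0\right)\right)}{335959} = \frac{890433 \left(16 - 11 \left(1 + 0\right)\right)}{335959} = \frac{890433 \left(16 - 11\right)}{335959} = \frac{890433}{335959} \cdot 5 = \frac{4452165}{335959}$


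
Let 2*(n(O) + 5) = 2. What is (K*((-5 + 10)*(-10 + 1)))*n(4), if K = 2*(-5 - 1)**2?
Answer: 12960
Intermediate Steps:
K = 72 (K = 2*(-6)**2 = 2*36 = 72)
n(O) = -4 (n(O) = -5 + (1/2)*2 = -5 + 1 = -4)
(K*((-5 + 10)*(-10 + 1)))*n(4) = (72*((-5 + 10)*(-10 + 1)))*(-4) = (72*(5*(-9)))*(-4) = (72*(-45))*(-4) = -3240*(-4) = 12960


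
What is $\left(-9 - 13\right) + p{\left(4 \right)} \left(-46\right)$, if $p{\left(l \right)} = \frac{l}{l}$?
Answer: $-68$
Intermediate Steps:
$p{\left(l \right)} = 1$
$\left(-9 - 13\right) + p{\left(4 \right)} \left(-46\right) = \left(-9 - 13\right) + 1 \left(-46\right) = -22 - 46 = -68$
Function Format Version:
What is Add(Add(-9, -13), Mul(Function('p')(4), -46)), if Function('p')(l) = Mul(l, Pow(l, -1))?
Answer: -68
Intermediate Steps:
Function('p')(l) = 1
Add(Add(-9, -13), Mul(Function('p')(4), -46)) = Add(Add(-9, -13), Mul(1, -46)) = Add(-22, -46) = -68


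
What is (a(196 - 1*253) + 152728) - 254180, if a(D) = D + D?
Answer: -101566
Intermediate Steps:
a(D) = 2*D
(a(196 - 1*253) + 152728) - 254180 = (2*(196 - 1*253) + 152728) - 254180 = (2*(196 - 253) + 152728) - 254180 = (2*(-57) + 152728) - 254180 = (-114 + 152728) - 254180 = 152614 - 254180 = -101566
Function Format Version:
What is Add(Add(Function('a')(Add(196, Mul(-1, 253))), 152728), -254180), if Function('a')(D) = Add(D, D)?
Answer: -101566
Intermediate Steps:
Function('a')(D) = Mul(2, D)
Add(Add(Function('a')(Add(196, Mul(-1, 253))), 152728), -254180) = Add(Add(Mul(2, Add(196, Mul(-1, 253))), 152728), -254180) = Add(Add(Mul(2, Add(196, -253)), 152728), -254180) = Add(Add(Mul(2, -57), 152728), -254180) = Add(Add(-114, 152728), -254180) = Add(152614, -254180) = -101566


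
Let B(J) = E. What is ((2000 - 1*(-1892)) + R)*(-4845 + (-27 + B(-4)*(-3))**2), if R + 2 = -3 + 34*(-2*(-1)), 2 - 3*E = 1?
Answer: -16061255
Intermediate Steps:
E = 1/3 (E = 2/3 - 1/3*1 = 2/3 - 1/3 = 1/3 ≈ 0.33333)
B(J) = 1/3
R = 63 (R = -2 + (-3 + 34*(-2*(-1))) = -2 + (-3 + 34*2) = -2 + (-3 + 68) = -2 + 65 = 63)
((2000 - 1*(-1892)) + R)*(-4845 + (-27 + B(-4)*(-3))**2) = ((2000 - 1*(-1892)) + 63)*(-4845 + (-27 + (1/3)*(-3))**2) = ((2000 + 1892) + 63)*(-4845 + (-27 - 1)**2) = (3892 + 63)*(-4845 + (-28)**2) = 3955*(-4845 + 784) = 3955*(-4061) = -16061255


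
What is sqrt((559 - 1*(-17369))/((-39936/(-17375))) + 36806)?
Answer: sqrt(1929832034)/208 ≈ 211.20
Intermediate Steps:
sqrt((559 - 1*(-17369))/((-39936/(-17375))) + 36806) = sqrt((559 + 17369)/((-39936*(-1/17375))) + 36806) = sqrt(17928/(39936/17375) + 36806) = sqrt(17928*(17375/39936) + 36806) = sqrt(12979125/1664 + 36806) = sqrt(74224309/1664) = sqrt(1929832034)/208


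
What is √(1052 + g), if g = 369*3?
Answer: √2159 ≈ 46.465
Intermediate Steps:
g = 1107
√(1052 + g) = √(1052 + 1107) = √2159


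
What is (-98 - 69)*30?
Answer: -5010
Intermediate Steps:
(-98 - 69)*30 = -167*30 = -5010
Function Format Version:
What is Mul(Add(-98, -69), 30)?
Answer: -5010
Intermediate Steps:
Mul(Add(-98, -69), 30) = Mul(-167, 30) = -5010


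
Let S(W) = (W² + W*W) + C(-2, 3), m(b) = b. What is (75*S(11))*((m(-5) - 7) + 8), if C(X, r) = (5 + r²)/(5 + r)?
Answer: -73125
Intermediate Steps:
C(X, r) = (5 + r²)/(5 + r)
S(W) = 7/4 + 2*W² (S(W) = (W² + W*W) + (5 + 3²)/(5 + 3) = (W² + W²) + (5 + 9)/8 = 2*W² + (⅛)*14 = 2*W² + 7/4 = 7/4 + 2*W²)
(75*S(11))*((m(-5) - 7) + 8) = (75*(7/4 + 2*11²))*((-5 - 7) + 8) = (75*(7/4 + 2*121))*(-12 + 8) = (75*(7/4 + 242))*(-4) = (75*(975/4))*(-4) = (73125/4)*(-4) = -73125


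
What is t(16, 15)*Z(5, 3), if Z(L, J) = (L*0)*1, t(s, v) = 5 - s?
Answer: 0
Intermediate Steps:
Z(L, J) = 0 (Z(L, J) = 0*1 = 0)
t(16, 15)*Z(5, 3) = (5 - 1*16)*0 = (5 - 16)*0 = -11*0 = 0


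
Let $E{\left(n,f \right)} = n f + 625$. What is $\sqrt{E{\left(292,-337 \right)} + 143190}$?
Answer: $\sqrt{45411} \approx 213.1$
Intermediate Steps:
$E{\left(n,f \right)} = 625 + f n$ ($E{\left(n,f \right)} = f n + 625 = 625 + f n$)
$\sqrt{E{\left(292,-337 \right)} + 143190} = \sqrt{\left(625 - 98404\right) + 143190} = \sqrt{-97779 + 143190} = \sqrt{45411}$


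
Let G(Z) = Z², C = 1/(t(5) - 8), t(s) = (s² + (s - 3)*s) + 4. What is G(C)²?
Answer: 1/923521 ≈ 1.0828e-6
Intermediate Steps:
t(s) = 4 + s² + s*(-3 + s) (t(s) = (s² + (-3 + s)*s) + 4 = (s² + s*(-3 + s)) + 4 = 4 + s² + s*(-3 + s))
C = 1/31 (C = 1/((4 - 3*5 + 2*5²) - 8) = 1/((4 - 15 + 2*25) - 8) = 1/((4 - 15 + 50) - 8) = 1/(39 - 8) = 1/31 ≈ 0.032258)
G(C)² = ((1/31)²)² = (1/961)² = 1/923521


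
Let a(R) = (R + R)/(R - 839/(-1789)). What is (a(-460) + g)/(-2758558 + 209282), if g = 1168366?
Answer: -480258251423/1047881174438 ≈ -0.45831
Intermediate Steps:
a(R) = 2*R/(839/1789 + R) (a(R) = (2*R)/(R - 839*(-1/1789)) = (2*R)/(R + 839/1789) = (2*R)/(839/1789 + R) = 2*R/(839/1789 + R))
(a(-460) + g)/(-2758558 + 209282) = (3578*(-460)/(839 + 1789*(-460)) + 1168366)/(-2758558 + 209282) = (3578*(-460)/(839 - 822940) + 1168366)/(-2549276) = (3578*(-460)/(-822101) + 1168366)*(-1/2549276) = (3578*(-460)*(-1/822101) + 1168366)*(-1/2549276) = (1645880/822101 + 1168366)*(-1/2549276) = (960516502846/822101)*(-1/2549276) = -480258251423/1047881174438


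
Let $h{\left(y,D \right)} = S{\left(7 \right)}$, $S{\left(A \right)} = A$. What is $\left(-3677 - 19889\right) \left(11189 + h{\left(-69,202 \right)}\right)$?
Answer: $-263844936$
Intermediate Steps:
$h{\left(y,D \right)} = 7$
$\left(-3677 - 19889\right) \left(11189 + h{\left(-69,202 \right)}\right) = \left(-3677 - 19889\right) \left(11189 + 7\right) = \left(-23566\right) 11196 = -263844936$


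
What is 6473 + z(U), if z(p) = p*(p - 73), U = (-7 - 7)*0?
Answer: 6473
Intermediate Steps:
U = 0 (U = -14*0 = 0)
z(p) = p*(-73 + p)
6473 + z(U) = 6473 + 0*(-73 + 0) = 6473 + 0*(-73) = 6473 + 0 = 6473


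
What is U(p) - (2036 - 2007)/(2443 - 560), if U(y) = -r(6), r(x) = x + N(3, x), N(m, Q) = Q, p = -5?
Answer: -22625/1883 ≈ -12.015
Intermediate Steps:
r(x) = 2*x (r(x) = x + x = 2*x)
U(y) = -12 (U(y) = -2*6 = -1*12 = -12)
U(p) - (2036 - 2007)/(2443 - 560) = -12 - (2036 - 2007)/(2443 - 560) = -12 - 29/1883 = -22625/1883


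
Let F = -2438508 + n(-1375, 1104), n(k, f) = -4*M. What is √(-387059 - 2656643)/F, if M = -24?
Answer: -I*√3043702/2438412 ≈ -0.00071547*I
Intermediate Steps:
n(k, f) = 96 (n(k, f) = -4*(-24) = 96)
F = -2438412 (F = -2438508 + 96 = -2438412)
√(-387059 - 2656643)/F = √(-387059 - 2656643)/(-2438412) = √(-3043702)*(-1/2438412) = (I*√3043702)*(-1/2438412) = -I*√3043702/2438412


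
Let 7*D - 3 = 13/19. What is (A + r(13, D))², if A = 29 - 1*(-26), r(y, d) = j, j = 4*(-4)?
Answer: 1521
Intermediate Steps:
j = -16
D = 10/19 (D = 3/7 + (13/19)/7 = 3/7 + (13*(1/19))/7 = 3/7 + (⅐)*(13/19) = 3/7 + 13/133 = 10/19 ≈ 0.52632)
r(y, d) = -16
A = 55 (A = 29 + 26 = 55)
(A + r(13, D))² = (55 - 16)² = 39² = 1521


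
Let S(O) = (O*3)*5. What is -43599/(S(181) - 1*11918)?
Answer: 43599/9203 ≈ 4.7375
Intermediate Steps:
S(O) = 15*O (S(O) = (3*O)*5 = 15*O)
-43599/(S(181) - 1*11918) = -43599/(15*181 - 1*11918) = -43599/(2715 - 11918) = -43599/(-9203) = -43599*(-1/9203) = 43599/9203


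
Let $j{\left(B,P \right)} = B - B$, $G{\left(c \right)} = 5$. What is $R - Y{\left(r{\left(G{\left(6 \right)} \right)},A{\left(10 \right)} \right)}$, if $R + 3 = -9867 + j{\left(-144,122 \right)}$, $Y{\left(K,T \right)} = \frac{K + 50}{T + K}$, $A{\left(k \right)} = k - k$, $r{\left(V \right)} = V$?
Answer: $-9881$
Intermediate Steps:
$j{\left(B,P \right)} = 0$
$A{\left(k \right)} = 0$
$Y{\left(K,T \right)} = \frac{50 + K}{K + T}$
$R = -9870$ ($R = -3 + \left(-9867 + 0\right) = -3 - 9867 = -9870$)
$R - Y{\left(r{\left(G{\left(6 \right)} \right)},A{\left(10 \right)} \right)} = -9870 - \frac{50 + 5}{5 + 0} = -9870 - \frac{1}{5} \cdot 55 = -9870 - 11 = -9881$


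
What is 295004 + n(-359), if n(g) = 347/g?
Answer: 105906089/359 ≈ 2.9500e+5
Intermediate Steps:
295004 + n(-359) = 295004 + 347/(-359) = 295004 + 347*(-1/359) = 295004 - 347/359 = 105906089/359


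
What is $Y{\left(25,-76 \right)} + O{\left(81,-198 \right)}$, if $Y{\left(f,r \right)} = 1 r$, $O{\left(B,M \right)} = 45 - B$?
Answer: $-112$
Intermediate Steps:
$Y{\left(f,r \right)} = r$
$Y{\left(25,-76 \right)} + O{\left(81,-198 \right)} = -76 + \left(45 - 81\right) = -76 - 36 = -112$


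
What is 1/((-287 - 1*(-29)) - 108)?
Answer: -1/366 ≈ -0.0027322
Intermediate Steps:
1/((-287 - 1*(-29)) - 108) = 1/((-287 + 29) - 108) = 1/(-258 - 108) = 1/(-366) = -1/366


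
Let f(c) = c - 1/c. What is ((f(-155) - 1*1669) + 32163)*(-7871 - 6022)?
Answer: -65332471578/155 ≈ -4.2150e+8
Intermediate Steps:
((f(-155) - 1*1669) + 32163)*(-7871 - 6022) = (((-155 - 1/(-155)) - 1*1669) + 32163)*(-7871 - 6022) = (((-155 - 1*(-1/155)) - 1669) + 32163)*(-13893) = (((-155 + 1/155) - 1669) + 32163)*(-13893) = ((-24024/155 - 1669) + 32163)*(-13893) = (-282719/155 + 32163)*(-13893) = (4702546/155)*(-13893) = -65332471578/155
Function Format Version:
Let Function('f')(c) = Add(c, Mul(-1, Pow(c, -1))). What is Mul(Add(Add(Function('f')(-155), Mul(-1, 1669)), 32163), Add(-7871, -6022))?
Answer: Rational(-65332471578, 155) ≈ -4.2150e+8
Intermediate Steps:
Mul(Add(Add(Function('f')(-155), Mul(-1, 1669)), 32163), Add(-7871, -6022)) = Mul(Add(Add(Add(-155, Mul(-1, Pow(-155, -1))), Mul(-1, 1669)), 32163), Add(-7871, -6022)) = Mul(Add(Add(Add(-155, Mul(-1, Rational(-1, 155))), -1669), 32163), -13893) = Mul(Add(Add(Add(-155, Rational(1, 155)), -1669), 32163), -13893) = Mul(Add(Add(Rational(-24024, 155), -1669), 32163), -13893) = Mul(Add(Rational(-282719, 155), 32163), -13893) = Mul(Rational(4702546, 155), -13893) = Rational(-65332471578, 155)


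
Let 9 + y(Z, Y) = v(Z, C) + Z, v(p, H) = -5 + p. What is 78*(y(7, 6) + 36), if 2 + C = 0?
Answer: 2808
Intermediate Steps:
C = -2 (C = -2 + 0 = -2)
y(Z, Y) = -14 + 2*Z (y(Z, Y) = -9 + ((-5 + Z) + Z) = -9 + (-5 + 2*Z) = -14 + 2*Z)
78*(y(7, 6) + 36) = 78*((-14 + 2*7) + 36) = 78*((-14 + 14) + 36) = 78*(0 + 36) = 78*36 = 2808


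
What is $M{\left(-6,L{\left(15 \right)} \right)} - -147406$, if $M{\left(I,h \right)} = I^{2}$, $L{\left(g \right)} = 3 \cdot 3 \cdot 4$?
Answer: $147442$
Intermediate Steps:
$L{\left(g \right)} = 36$ ($L{\left(g \right)} = 9 \cdot 4 = 36$)
$M{\left(-6,L{\left(15 \right)} \right)} - -147406 = \left(-6\right)^{2} - -147406 = 36 + 147406 = 147442$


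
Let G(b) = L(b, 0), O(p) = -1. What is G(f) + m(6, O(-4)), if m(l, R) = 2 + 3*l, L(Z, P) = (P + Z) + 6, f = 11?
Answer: 37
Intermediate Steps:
L(Z, P) = 6 + P + Z
G(b) = 6 + b (G(b) = 6 + 0 + b = 6 + b)
G(f) + m(6, O(-4)) = (6 + 11) + (2 + 3*6) = 17 + (2 + 18) = 17 + 20 = 37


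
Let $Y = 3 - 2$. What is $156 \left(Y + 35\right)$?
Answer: $5616$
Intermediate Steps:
$Y = 1$ ($Y = 3 - 2 = 1$)
$156 \left(Y + 35\right) = 156 \left(1 + 35\right) = 156 \cdot 36 = 5616$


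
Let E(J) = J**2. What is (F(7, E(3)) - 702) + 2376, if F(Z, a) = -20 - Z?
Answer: 1647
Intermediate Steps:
(F(7, E(3)) - 702) + 2376 = ((-20 - 1*7) - 702) + 2376 = ((-20 - 7) - 702) + 2376 = (-27 - 702) + 2376 = -729 + 2376 = 1647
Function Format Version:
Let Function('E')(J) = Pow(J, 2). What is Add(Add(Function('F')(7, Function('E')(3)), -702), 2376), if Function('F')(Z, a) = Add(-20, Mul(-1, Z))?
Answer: 1647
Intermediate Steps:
Add(Add(Function('F')(7, Function('E')(3)), -702), 2376) = Add(Add(Add(-20, Mul(-1, 7)), -702), 2376) = Add(Add(Add(-20, -7), -702), 2376) = Add(Add(-27, -702), 2376) = Add(-729, 2376) = 1647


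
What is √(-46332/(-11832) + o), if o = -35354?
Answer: I*√34367210438/986 ≈ 188.02*I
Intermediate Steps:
√(-46332/(-11832) + o) = √(-46332/(-11832) - 35354) = √(-46332*(-1/11832) - 35354) = √(3861/986 - 35354) = √(-34855183/986) = I*√34367210438/986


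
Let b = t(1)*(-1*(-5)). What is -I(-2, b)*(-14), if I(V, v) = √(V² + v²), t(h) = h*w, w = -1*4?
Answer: 28*√101 ≈ 281.40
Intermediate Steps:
w = -4
t(h) = -4*h (t(h) = h*(-4) = -4*h)
b = -20 (b = (-4*1)*(-1*(-5)) = -4*5 = -20)
-I(-2, b)*(-14) = -√((-2)² + (-20)²)*(-14) = -√(4 + 400)*(-14) = -√404*(-14) = -2*√101*(-14) = 28*√101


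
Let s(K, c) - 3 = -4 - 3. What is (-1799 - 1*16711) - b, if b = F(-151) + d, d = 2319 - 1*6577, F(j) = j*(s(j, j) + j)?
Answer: -37657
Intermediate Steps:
s(K, c) = -4 (s(K, c) = 3 + (-4 - 3) = 3 - 7 = -4)
F(j) = j*(-4 + j)
d = -4258 (d = 2319 - 6577 = -4258)
b = 19147 (b = -151*(-4 - 151) - 4258 = -151*(-155) - 4258 = 23405 - 4258 = 19147)
(-1799 - 1*16711) - b = (-1799 - 1*16711) - 1*19147 = (-1799 - 16711) - 19147 = -18510 - 19147 = -37657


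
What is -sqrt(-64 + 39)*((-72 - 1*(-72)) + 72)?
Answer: -360*I ≈ -360.0*I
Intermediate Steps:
-sqrt(-64 + 39)*((-72 - 1*(-72)) + 72) = -sqrt(-25)*((-72 + 72) + 72) = -5*I*(0 + 72) = -5*I*72 = -360*I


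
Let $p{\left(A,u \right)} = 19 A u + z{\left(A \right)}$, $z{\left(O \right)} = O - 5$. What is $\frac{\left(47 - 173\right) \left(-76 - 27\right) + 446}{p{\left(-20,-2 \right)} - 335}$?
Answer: $\frac{839}{25} \approx 33.56$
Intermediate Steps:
$z{\left(O \right)} = -5 + O$
$p{\left(A,u \right)} = -5 + A + 19 A u$ ($p{\left(A,u \right)} = 19 A u + \left(-5 + A\right) = -5 + A + 19 A u$)
$\frac{\left(47 - 173\right) \left(-76 - 27\right) + 446}{p{\left(-20,-2 \right)} - 335} = \frac{\left(47 - 173\right) \left(-76 - 27\right) + 446}{\left(-5 - 20 + 19 \left(-20\right) \left(-2\right)\right) - 335} = \frac{\left(-126\right) \left(-103\right) + 446}{\left(-5 - 20 + 760\right) - 335} = \frac{12978 + 446}{735 - 335} = \frac{13424}{400} = 13424 \cdot \frac{1}{400} = \frac{839}{25}$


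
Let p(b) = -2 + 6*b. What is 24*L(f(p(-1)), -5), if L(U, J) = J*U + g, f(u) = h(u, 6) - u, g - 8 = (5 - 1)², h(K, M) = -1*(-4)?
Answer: -864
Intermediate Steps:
h(K, M) = 4
g = 24 (g = 8 + (5 - 1)² = 8 + 4² = 8 + 16 = 24)
f(u) = 4 - u
L(U, J) = 24 + J*U (L(U, J) = J*U + 24 = 24 + J*U)
24*L(f(p(-1)), -5) = 24*(24 - 5*(4 - (-2 + 6*(-1)))) = 24*(24 - 5*(4 - (-2 - 6))) = 24*(24 - 5*(4 - 1*(-8))) = 24*(24 - 5*(4 + 8)) = 24*(24 - 5*12) = 24*(24 - 60) = 24*(-36) = -864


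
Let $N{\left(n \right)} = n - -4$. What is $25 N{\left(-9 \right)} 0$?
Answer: $0$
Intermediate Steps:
$N{\left(n \right)} = 4 + n$ ($N{\left(n \right)} = n + 4 = 4 + n$)
$25 N{\left(-9 \right)} 0 = 25 \left(4 - 9\right) 0 = 25 \left(-5\right) 0 = \left(-125\right) 0 = 0$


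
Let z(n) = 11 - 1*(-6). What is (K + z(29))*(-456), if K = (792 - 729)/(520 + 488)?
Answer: -15561/2 ≈ -7780.5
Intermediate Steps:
z(n) = 17 (z(n) = 11 + 6 = 17)
K = 1/16 (K = 63/1008 = 63*(1/1008) = 1/16 ≈ 0.062500)
(K + z(29))*(-456) = (1/16 + 17)*(-456) = (273/16)*(-456) = -15561/2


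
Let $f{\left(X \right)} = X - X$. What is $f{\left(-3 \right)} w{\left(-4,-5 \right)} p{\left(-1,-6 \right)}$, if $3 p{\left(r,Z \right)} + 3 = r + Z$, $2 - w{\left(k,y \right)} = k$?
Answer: $0$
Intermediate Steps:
$w{\left(k,y \right)} = 2 - k$
$f{\left(X \right)} = 0$
$p{\left(r,Z \right)} = -1 + \frac{Z}{3} + \frac{r}{3}$ ($p{\left(r,Z \right)} = -1 + \frac{r + Z}{3} = -1 + \frac{Z + r}{3} = -1 + \left(\frac{Z}{3} + \frac{r}{3}\right) = -1 + \frac{Z}{3} + \frac{r}{3}$)
$f{\left(-3 \right)} w{\left(-4,-5 \right)} p{\left(-1,-6 \right)} = 0 \left(2 - -4\right) \left(-1 + \frac{1}{3} \left(-6\right) + \frac{1}{3} \left(-1\right)\right) = 0 \left(2 + 4\right) \left(-1 - 2 - \frac{1}{3}\right) = 0 \cdot 6 \left(- \frac{10}{3}\right) = 0 \left(- \frac{10}{3}\right) = 0$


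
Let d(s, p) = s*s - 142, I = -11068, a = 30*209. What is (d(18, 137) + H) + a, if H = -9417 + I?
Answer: -14033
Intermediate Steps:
a = 6270
d(s, p) = -142 + s**2 (d(s, p) = s**2 - 142 = -142 + s**2)
H = -20485 (H = -9417 - 11068 = -20485)
(d(18, 137) + H) + a = ((-142 + 18**2) - 20485) + 6270 = ((-142 + 324) - 20485) + 6270 = (182 - 20485) + 6270 = -20303 + 6270 = -14033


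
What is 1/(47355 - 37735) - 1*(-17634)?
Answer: 169639081/9620 ≈ 17634.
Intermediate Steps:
1/(47355 - 37735) - 1*(-17634) = 1/9620 + 17634 = 169639081/9620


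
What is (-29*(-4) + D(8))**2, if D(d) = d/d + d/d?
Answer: 13924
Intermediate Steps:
D(d) = 2 (D(d) = 1 + 1 = 2)
(-29*(-4) + D(8))**2 = (-29*(-4) + 2)**2 = (116 + 2)**2 = 118**2 = 13924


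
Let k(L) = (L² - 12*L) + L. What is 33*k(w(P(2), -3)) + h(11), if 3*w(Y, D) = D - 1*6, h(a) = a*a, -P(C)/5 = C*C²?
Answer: 1507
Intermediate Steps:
P(C) = -5*C³ (P(C) = -5*C*C² = -5*C³)
h(a) = a²
w(Y, D) = -2 + D/3 (w(Y, D) = (D - 1*6)/3 = (D - 6)/3 = (-6 + D)/3 = -2 + D/3)
k(L) = L² - 11*L
33*k(w(P(2), -3)) + h(11) = 33*((-2 + (⅓)*(-3))*(-11 + (-2 + (⅓)*(-3)))) + 11² = 33*((-2 - 1)*(-11 + (-2 - 1))) + 121 = 33*(-3*(-11 - 3)) + 121 = 33*(-3*(-14)) + 121 = 33*42 + 121 = 1386 + 121 = 1507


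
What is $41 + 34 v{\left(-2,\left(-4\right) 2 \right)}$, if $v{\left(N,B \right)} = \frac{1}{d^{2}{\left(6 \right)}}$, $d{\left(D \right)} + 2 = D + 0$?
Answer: $\frac{345}{8} \approx 43.125$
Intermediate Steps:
$d{\left(D \right)} = -2 + D$ ($d{\left(D \right)} = -2 + \left(D + 0\right) = -2 + D$)
$v{\left(N,B \right)} = \frac{1}{16}$ ($v{\left(N,B \right)} = \frac{1}{\left(-2 + 6\right)^{2}} = \frac{1}{4^{2}} = \frac{1}{16}$)
$41 + 34 v{\left(-2,\left(-4\right) 2 \right)} = 41 + 34 \cdot \frac{1}{16} = 41 + \frac{17}{8} = \frac{345}{8}$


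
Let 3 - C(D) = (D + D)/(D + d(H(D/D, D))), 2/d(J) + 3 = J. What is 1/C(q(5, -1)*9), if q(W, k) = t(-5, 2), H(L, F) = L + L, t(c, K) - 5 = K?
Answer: 61/57 ≈ 1.0702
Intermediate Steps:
t(c, K) = 5 + K
H(L, F) = 2*L
q(W, k) = 7 (q(W, k) = 5 + 2 = 7)
d(J) = 2/(-3 + J)
C(D) = 3 - 2*D/(-2 + D) (C(D) = 3 - (D + D)/(D + 2/(-3 + 2*(D/D))) = 3 - 2*D/(D + 2/(-3 + 2*1)) = 3 - 2*D/(D + 2/(-3 + 2)) = 3 - 2*D/(D + 2/(-1)) = 3 - 2*D/(D + 2*(-1)) = 3 - 2*D/(D - 2) = 3 - 2*D/(-2 + D))
1/C(q(5, -1)*9) = 1/((-6 + 7*9)/(-2 + 7*9)) = 1/((-6 + 63)/(-2 + 63)) = 1/(57/61) = 61/57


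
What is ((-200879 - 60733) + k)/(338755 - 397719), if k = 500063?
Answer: -238451/58964 ≈ -4.0440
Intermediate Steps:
((-200879 - 60733) + k)/(338755 - 397719) = ((-200879 - 60733) + 500063)/(338755 - 397719) = (-261612 + 500063)/(-58964) = 238451*(-1/58964) = -238451/58964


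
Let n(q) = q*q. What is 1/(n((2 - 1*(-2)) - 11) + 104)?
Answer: 1/153 ≈ 0.0065359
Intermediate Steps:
n(q) = q**2
1/(n((2 - 1*(-2)) - 11) + 104) = 1/(((2 - 1*(-2)) - 11)**2 + 104) = 1/(((2 + 2) - 11)**2 + 104) = 1/((4 - 11)**2 + 104) = 1/((-7)**2 + 104) = 1/(49 + 104) = 1/153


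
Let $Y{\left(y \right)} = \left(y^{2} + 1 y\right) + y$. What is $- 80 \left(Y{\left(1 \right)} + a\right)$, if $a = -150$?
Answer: $11760$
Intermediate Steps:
$Y{\left(y \right)} = y^{2} + 2 y$ ($Y{\left(y \right)} = \left(y^{2} + y\right) + y = \left(y + y^{2}\right) + y = y^{2} + 2 y$)
$- 80 \left(Y{\left(1 \right)} + a\right) = - 80 \left(1 \left(2 + 1\right) - 150\right) = - 80 \left(1 \cdot 3 - 150\right) = - 80 \left(3 - 150\right) = \left(-80\right) \left(-147\right) = 11760$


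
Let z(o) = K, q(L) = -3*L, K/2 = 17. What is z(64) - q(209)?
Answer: 661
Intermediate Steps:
K = 34 (K = 2*17 = 34)
z(o) = 34
z(64) - q(209) = 34 - (-3)*209 = 34 - 1*(-627) = 34 + 627 = 661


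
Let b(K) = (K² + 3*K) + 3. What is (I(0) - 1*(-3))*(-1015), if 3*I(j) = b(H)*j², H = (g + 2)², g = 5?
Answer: -3045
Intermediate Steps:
H = 49 (H = (5 + 2)² = 7² = 49)
b(K) = 3 + K² + 3*K
I(j) = 2551*j²/3 (I(j) = ((3 + 49² + 3*49)*j²)/3 = ((3 + 2401 + 147)*j²)/3 = (2551*j²)/3 = 2551*j²/3)
(I(0) - 1*(-3))*(-1015) = ((2551/3)*0² - 1*(-3))*(-1015) = ((2551/3)*0 + 3)*(-1015) = (0 + 3)*(-1015) = 3*(-1015) = -3045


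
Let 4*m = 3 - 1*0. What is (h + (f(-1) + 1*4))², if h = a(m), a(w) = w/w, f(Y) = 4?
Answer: 81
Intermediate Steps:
m = ¾ (m = (3 - 1*0)/4 = (3 + 0)/4 = (¼)*3 = ¾ ≈ 0.75000)
a(w) = 1
h = 1
(h + (f(-1) + 1*4))² = (1 + (4 + 1*4))² = (1 + (4 + 4))² = (1 + 8)² = 9² = 81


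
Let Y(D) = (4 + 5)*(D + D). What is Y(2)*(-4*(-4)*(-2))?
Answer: -1152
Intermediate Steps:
Y(D) = 18*D (Y(D) = 9*(2*D) = 18*D)
Y(2)*(-4*(-4)*(-2)) = (18*2)*(-4*(-4)*(-2)) = 36*(16*(-2)) = 36*(-32) = -1152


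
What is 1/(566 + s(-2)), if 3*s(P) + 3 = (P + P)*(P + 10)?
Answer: 3/1663 ≈ 0.0018040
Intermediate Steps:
s(P) = -1 + 2*P*(10 + P)/3 (s(P) = -1 + ((P + P)*(P + 10))/3 = -1 + ((2*P)*(10 + P))/3 = -1 + (2*P*(10 + P))/3 = -1 + 2*P*(10 + P)/3)
1/(566 + s(-2)) = 1/(566 + (-1 + (⅔)*(-2)² + (20/3)*(-2))) = 1/(566 + (-1 + (⅔)*4 - 40/3)) = 1/(566 + (-1 + 8/3 - 40/3)) = 1/(566 - 35/3) = 1/(1663/3) = 3/1663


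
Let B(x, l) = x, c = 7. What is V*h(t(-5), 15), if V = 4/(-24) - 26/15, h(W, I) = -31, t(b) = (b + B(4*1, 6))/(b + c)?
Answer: 589/10 ≈ 58.900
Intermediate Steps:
t(b) = (4 + b)/(7 + b) (t(b) = (b + 4*1)/(b + 7) = (b + 4)/(7 + b) = (4 + b)/(7 + b))
V = -19/10 (V = 4*(-1/24) - 26*1/15 = -⅙ - 26/15 = -19/10 ≈ -1.9000)
V*h(t(-5), 15) = -19/10*(-31) = 589/10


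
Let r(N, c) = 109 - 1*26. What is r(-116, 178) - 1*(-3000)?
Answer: 3083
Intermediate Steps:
r(N, c) = 83 (r(N, c) = 109 - 26 = 83)
r(-116, 178) - 1*(-3000) = 83 - 1*(-3000) = 83 + 3000 = 3083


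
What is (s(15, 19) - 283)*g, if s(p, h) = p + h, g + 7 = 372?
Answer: -90885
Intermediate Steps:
g = 365 (g = -7 + 372 = 365)
s(p, h) = h + p
(s(15, 19) - 283)*g = ((19 + 15) - 283)*365 = (34 - 283)*365 = -249*365 = -90885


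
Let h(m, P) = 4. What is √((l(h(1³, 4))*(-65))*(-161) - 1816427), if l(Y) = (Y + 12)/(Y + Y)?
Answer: I*√1795497 ≈ 1340.0*I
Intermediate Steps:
l(Y) = (12 + Y)/(2*Y) (l(Y) = (12 + Y)/((2*Y)) = (12 + Y)*(1/(2*Y)) = (12 + Y)/(2*Y))
√((l(h(1³, 4))*(-65))*(-161) - 1816427) = √((((½)*(12 + 4)/4)*(-65))*(-161) - 1816427) = √((((½)*(¼)*16)*(-65))*(-161) - 1816427) = √((2*(-65))*(-161) - 1816427) = √(-130*(-161) - 1816427) = √(20930 - 1816427) = √(-1795497) = I*√1795497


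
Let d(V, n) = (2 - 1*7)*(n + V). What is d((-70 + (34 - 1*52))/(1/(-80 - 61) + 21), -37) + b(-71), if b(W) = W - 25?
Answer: 8137/74 ≈ 109.96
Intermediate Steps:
b(W) = -25 + W
d(V, n) = -5*V - 5*n (d(V, n) = (2 - 7)*(V + n) = -5*(V + n) = -5*V - 5*n)
d((-70 + (34 - 1*52))/(1/(-80 - 61) + 21), -37) + b(-71) = (-5*(-70 + (34 - 1*52))/(1/(-80 - 61) + 21) - 5*(-37)) + (-25 - 71) = (-5*(-70 + (34 - 52))/(1/(-141) + 21) + 185) - 96 = (-5*(-70 - 18)/(-1/141 + 21) + 185) - 96 = (-(-440)/2960/141 + 185) - 96 = (-(-440)*141/2960 + 185) - 96 = (-5*(-1551/370) + 185) - 96 = (1551/74 + 185) - 96 = 15241/74 - 96 = 8137/74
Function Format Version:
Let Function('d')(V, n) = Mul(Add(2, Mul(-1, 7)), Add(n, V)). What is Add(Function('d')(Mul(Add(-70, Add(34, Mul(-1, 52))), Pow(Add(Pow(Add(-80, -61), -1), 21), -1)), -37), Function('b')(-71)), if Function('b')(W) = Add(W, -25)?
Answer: Rational(8137, 74) ≈ 109.96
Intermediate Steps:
Function('b')(W) = Add(-25, W)
Function('d')(V, n) = Add(Mul(-5, V), Mul(-5, n)) (Function('d')(V, n) = Mul(Add(2, -7), Add(V, n)) = Mul(-5, Add(V, n)) = Add(Mul(-5, V), Mul(-5, n)))
Add(Function('d')(Mul(Add(-70, Add(34, Mul(-1, 52))), Pow(Add(Pow(Add(-80, -61), -1), 21), -1)), -37), Function('b')(-71)) = Add(Add(Mul(-5, Mul(Add(-70, Add(34, Mul(-1, 52))), Pow(Add(Pow(Add(-80, -61), -1), 21), -1))), Mul(-5, -37)), Add(-25, -71)) = Add(Add(Mul(-5, Mul(Add(-70, Add(34, -52)), Pow(Add(Pow(-141, -1), 21), -1))), 185), -96) = Add(Add(Mul(-5, Mul(Add(-70, -18), Pow(Add(Rational(-1, 141), 21), -1))), 185), -96) = Add(Add(Mul(-5, Mul(-88, Pow(Rational(2960, 141), -1))), 185), -96) = Add(Add(Mul(-5, Mul(-88, Rational(141, 2960))), 185), -96) = Add(Add(Mul(-5, Rational(-1551, 370)), 185), -96) = Add(Add(Rational(1551, 74), 185), -96) = Add(Rational(15241, 74), -96) = Rational(8137, 74)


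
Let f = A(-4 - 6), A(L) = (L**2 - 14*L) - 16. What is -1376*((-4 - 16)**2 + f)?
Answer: -858624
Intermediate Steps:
A(L) = -16 + L**2 - 14*L
f = 224 (f = -16 + (-4 - 6)**2 - 14*(-4 - 6) = -16 + (-10)**2 - 14*(-10) = -16 + 100 + 140 = 224)
-1376*((-4 - 16)**2 + f) = -1376*((-4 - 16)**2 + 224) = -1376*((-20)**2 + 224) = -1376*(400 + 224) = -1376*624 = -858624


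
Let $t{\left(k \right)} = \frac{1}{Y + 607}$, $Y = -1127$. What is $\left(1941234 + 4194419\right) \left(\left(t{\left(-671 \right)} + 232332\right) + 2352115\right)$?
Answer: $\frac{8245780388087667}{520} \approx 1.5857 \cdot 10^{13}$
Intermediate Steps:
$t{\left(k \right)} = - \frac{1}{520}$ ($t{\left(k \right)} = \frac{1}{-1127 + 607} = \frac{1}{-520} = - \frac{1}{520}$)
$\left(1941234 + 4194419\right) \left(\left(t{\left(-671 \right)} + 232332\right) + 2352115\right) = \left(1941234 + 4194419\right) \left(\left(- \frac{1}{520} + 232332\right) + 2352115\right) = 6135653 \left(\frac{120812639}{520} + 2352115\right) = 6135653 \cdot \frac{1343912439}{520} = \frac{8245780388087667}{520}$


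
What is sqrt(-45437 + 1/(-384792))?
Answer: I*sqrt(1681906025312790)/192396 ≈ 213.16*I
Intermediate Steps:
sqrt(-45437 + 1/(-384792)) = sqrt(-45437 - 1/384792) = sqrt(-17483794105/384792) = I*sqrt(1681906025312790)/192396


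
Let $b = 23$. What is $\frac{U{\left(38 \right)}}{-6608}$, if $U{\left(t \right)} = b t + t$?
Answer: $- \frac{57}{413} \approx -0.13801$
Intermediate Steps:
$U{\left(t \right)} = 24 t$ ($U{\left(t \right)} = 23 t + t = 24 t$)
$\frac{U{\left(38 \right)}}{-6608} = \frac{24 \cdot 38}{-6608} = 912 \left(- \frac{1}{6608}\right) = - \frac{57}{413}$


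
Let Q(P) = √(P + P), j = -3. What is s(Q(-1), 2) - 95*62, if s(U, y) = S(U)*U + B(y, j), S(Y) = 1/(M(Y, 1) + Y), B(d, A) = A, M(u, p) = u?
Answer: -11785/2 ≈ -5892.5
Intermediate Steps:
Q(P) = √2*√P (Q(P) = √(2*P) = √2*√P)
S(Y) = 1/(2*Y) (S(Y) = 1/(Y + Y) = 1/(2*Y))
s(U, y) = -5/2 (s(U, y) = (1/(2*U))*U - 3 = ½ - 3 = -5/2)
s(Q(-1), 2) - 95*62 = -5/2 - 95*62 = -5/2 - 5890 = -11785/2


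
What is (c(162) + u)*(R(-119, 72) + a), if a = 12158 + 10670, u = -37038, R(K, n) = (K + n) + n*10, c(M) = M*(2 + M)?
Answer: -246055470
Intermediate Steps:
R(K, n) = K + 11*n (R(K, n) = (K + n) + 10*n = K + 11*n)
a = 22828
(c(162) + u)*(R(-119, 72) + a) = (162*(2 + 162) - 37038)*((-119 + 11*72) + 22828) = (162*164 - 37038)*((-119 + 792) + 22828) = (26568 - 37038)*(673 + 22828) = -10470*23501 = -246055470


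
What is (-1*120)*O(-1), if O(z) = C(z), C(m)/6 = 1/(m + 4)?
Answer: -240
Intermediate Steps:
C(m) = 6/(4 + m) (C(m) = 6/(m + 4) = 6/(4 + m))
O(z) = 6/(4 + z)
(-1*120)*O(-1) = (-1*120)*(6/(4 - 1)) = -720/3 = -120*2 = -240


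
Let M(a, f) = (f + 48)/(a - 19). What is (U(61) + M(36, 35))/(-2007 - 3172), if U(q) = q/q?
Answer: -100/88043 ≈ -0.0011358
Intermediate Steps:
M(a, f) = (48 + f)/(-19 + a)
U(q) = 1
(U(61) + M(36, 35))/(-2007 - 3172) = (1 + (48 + 35)/(-19 + 36))/(-2007 - 3172) = (1 + 83/17)/(-5179) = (1 + (1/17)*83)*(-1/5179) = (1 + 83/17)*(-1/5179) = (100/17)*(-1/5179) = -100/88043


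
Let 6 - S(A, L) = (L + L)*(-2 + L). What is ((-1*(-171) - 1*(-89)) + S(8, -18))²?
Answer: 206116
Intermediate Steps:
S(A, L) = 6 - 2*L*(-2 + L) (S(A, L) = 6 - (L + L)*(-2 + L) = 6 - 2*L*(-2 + L))
((-1*(-171) - 1*(-89)) + S(8, -18))² = ((-1*(-171) - 1*(-89)) + (6 - 2*(-18)² + 4*(-18)))² = ((171 + 89) + (6 - 2*324 - 72))² = (260 + (6 - 648 - 72))² = (260 - 714)² = (-454)² = 206116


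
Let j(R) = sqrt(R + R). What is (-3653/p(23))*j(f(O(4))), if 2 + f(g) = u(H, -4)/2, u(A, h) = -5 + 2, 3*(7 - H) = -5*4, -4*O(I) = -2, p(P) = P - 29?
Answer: 3653*I*sqrt(7)/6 ≈ 1610.8*I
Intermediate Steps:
p(P) = -29 + P
O(I) = 1/2 (O(I) = -1/4*(-2) = 1/2)
H = 41/3 (H = 7 - (-5)*4/3 = 7 - 1/3*(-20) = 7 + 20/3 = 41/3 ≈ 13.667)
u(A, h) = -3
f(g) = -7/2 (f(g) = -2 - 3/2 = -7/2)
j(R) = sqrt(2)*sqrt(R) (j(R) = sqrt(2*R) = sqrt(2)*sqrt(R))
(-3653/p(23))*j(f(O(4))) = (-3653/(-29 + 23))*(sqrt(2)*sqrt(-7/2)) = (-3653/(-6))*(sqrt(2)*(I*sqrt(14)/2)) = (-3653*(-1/6))*(I*sqrt(7)) = 3653*(I*sqrt(7))/6 = 3653*I*sqrt(7)/6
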